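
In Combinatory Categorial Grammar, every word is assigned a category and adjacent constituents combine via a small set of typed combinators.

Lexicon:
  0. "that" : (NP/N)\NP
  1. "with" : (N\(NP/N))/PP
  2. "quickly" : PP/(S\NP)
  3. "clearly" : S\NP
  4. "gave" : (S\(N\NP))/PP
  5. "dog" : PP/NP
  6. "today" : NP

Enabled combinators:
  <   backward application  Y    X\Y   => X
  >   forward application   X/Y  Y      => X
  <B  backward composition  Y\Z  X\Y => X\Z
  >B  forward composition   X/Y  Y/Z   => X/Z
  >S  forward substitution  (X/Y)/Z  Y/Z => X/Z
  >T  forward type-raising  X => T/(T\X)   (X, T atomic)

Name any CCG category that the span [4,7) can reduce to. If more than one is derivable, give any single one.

[0,7] S   <
  [0,4] N\NP   <B
    [0,1] "that" : (NP/N)\NP
    [1,4] N\(NP/N)   >
      [1,2] "with" : (N\(NP/N))/PP
      [2,4] PP   >
        [2,3] "quickly" : PP/(S\NP)
        [3,4] "clearly" : S\NP
  [4,7] S\(N\NP)   >
    [4,5] "gave" : (S\(N\NP))/PP
    [5,7] PP   >
      [5,6] "dog" : PP/NP
      [6,7] "today" : NP

S\(N\NP)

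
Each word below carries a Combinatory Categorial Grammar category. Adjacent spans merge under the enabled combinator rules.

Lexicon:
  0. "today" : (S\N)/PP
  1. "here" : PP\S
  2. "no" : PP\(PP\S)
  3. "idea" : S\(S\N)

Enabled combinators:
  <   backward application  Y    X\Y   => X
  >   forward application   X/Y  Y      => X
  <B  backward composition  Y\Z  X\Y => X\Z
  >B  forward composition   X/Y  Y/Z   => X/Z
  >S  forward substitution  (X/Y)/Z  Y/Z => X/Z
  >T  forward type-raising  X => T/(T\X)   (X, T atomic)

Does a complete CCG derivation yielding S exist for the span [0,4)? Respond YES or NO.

YES

[0,4] S   <
  [0,3] S\N   >
    [0,1] "today" : (S\N)/PP
    [1,3] PP   <
      [1,2] "here" : PP\S
      [2,3] "no" : PP\(PP\S)
  [3,4] "idea" : S\(S\N)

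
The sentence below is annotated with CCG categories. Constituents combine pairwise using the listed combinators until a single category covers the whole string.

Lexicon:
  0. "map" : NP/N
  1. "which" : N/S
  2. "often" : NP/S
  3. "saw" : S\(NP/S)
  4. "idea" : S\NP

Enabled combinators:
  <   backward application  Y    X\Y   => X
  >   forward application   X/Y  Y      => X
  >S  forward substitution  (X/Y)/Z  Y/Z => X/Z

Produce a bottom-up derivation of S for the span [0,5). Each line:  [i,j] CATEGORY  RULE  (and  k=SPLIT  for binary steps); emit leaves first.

[0,5] S   <
  [0,4] NP   >
    [0,1] "map" : NP/N
    [1,4] N   >
      [1,2] "which" : N/S
      [2,4] S   <
        [2,3] "often" : NP/S
        [3,4] "saw" : S\(NP/S)
  [4,5] "idea" : S\NP

[0,1] NP/N  lex  "map"
[1,2] N/S  lex  "which"
[2,3] NP/S  lex  "often"
[3,4] S\(NP/S)  lex  "saw"
[2,4] S  <  k=3
[1,4] N  >  k=2
[0,4] NP  >  k=1
[4,5] S\NP  lex  "idea"
[0,5] S  <  k=4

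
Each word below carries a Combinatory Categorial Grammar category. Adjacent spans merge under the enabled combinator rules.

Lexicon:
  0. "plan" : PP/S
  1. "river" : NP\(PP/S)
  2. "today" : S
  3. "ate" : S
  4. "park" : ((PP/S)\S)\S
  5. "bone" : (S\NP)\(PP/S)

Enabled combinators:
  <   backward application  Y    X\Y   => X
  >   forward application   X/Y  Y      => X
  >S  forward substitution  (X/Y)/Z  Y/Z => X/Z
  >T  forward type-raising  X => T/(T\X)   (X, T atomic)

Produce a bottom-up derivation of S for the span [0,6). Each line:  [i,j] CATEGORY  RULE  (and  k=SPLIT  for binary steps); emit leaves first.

[0,6] S   <
  [0,2] NP   <
    [0,1] "plan" : PP/S
    [1,2] "river" : NP\(PP/S)
  [2,6] S\NP   <
    [2,5] PP/S   <
      [2,3] "today" : S
      [3,5] (PP/S)\S   <
        [3,4] "ate" : S
        [4,5] "park" : ((PP/S)\S)\S
    [5,6] "bone" : (S\NP)\(PP/S)

[0,1] PP/S  lex  "plan"
[1,2] NP\(PP/S)  lex  "river"
[0,2] NP  <  k=1
[2,3] S  lex  "today"
[3,4] S  lex  "ate"
[4,5] ((PP/S)\S)\S  lex  "park"
[3,5] (PP/S)\S  <  k=4
[2,5] PP/S  <  k=3
[5,6] (S\NP)\(PP/S)  lex  "bone"
[2,6] S\NP  <  k=5
[0,6] S  <  k=2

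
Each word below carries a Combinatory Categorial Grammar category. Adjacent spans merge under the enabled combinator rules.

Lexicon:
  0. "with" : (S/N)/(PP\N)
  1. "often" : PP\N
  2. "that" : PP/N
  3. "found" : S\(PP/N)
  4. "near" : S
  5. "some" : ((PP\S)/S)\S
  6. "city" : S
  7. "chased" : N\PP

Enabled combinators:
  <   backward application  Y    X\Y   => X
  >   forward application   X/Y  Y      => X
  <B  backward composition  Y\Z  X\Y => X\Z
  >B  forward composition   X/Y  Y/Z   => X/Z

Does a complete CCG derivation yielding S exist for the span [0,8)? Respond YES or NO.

[0,8] S   >
  [0,2] S/N   >
    [0,1] "with" : (S/N)/(PP\N)
    [1,2] "often" : PP\N
  [2,8] N   <
    [2,7] PP   <
      [2,4] S   <
        [2,3] "that" : PP/N
        [3,4] "found" : S\(PP/N)
      [4,7] PP\S   >
        [4,6] (PP\S)/S   <
          [4,5] "near" : S
          [5,6] "some" : ((PP\S)/S)\S
        [6,7] "city" : S
    [7,8] "chased" : N\PP

YES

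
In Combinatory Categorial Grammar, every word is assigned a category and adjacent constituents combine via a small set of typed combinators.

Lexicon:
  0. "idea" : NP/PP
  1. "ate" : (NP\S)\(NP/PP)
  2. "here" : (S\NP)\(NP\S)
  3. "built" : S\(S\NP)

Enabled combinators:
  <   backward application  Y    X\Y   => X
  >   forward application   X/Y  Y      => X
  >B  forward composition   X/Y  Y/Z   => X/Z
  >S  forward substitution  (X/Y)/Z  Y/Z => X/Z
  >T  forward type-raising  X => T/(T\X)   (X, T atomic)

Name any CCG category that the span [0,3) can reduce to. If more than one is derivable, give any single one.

[0,4] S   <
  [0,3] S\NP   <
    [0,2] NP\S   <
      [0,1] "idea" : NP/PP
      [1,2] "ate" : (NP\S)\(NP/PP)
    [2,3] "here" : (S\NP)\(NP\S)
  [3,4] "built" : S\(S\NP)

S\NP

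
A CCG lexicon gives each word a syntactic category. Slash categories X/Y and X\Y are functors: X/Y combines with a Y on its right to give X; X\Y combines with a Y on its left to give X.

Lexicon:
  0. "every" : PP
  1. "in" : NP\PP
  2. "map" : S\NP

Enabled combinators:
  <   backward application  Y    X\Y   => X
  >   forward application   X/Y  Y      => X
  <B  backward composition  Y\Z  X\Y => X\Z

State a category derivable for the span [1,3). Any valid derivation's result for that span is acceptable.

[0,3] S   <
  [0,1] "every" : PP
  [1,3] S\PP   <B
    [1,2] "in" : NP\PP
    [2,3] "map" : S\NP

S\PP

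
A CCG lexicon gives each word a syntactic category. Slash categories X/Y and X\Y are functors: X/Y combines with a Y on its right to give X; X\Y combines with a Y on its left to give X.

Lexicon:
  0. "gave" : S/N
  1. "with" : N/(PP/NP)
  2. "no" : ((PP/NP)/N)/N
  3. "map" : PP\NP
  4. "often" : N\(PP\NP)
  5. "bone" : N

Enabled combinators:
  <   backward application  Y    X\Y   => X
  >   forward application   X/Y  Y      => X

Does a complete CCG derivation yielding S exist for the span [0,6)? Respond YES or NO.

YES

[0,6] S   >
  [0,1] "gave" : S/N
  [1,6] N   >
    [1,2] "with" : N/(PP/NP)
    [2,6] PP/NP   >
      [2,5] (PP/NP)/N   >
        [2,3] "no" : ((PP/NP)/N)/N
        [3,5] N   <
          [3,4] "map" : PP\NP
          [4,5] "often" : N\(PP\NP)
      [5,6] "bone" : N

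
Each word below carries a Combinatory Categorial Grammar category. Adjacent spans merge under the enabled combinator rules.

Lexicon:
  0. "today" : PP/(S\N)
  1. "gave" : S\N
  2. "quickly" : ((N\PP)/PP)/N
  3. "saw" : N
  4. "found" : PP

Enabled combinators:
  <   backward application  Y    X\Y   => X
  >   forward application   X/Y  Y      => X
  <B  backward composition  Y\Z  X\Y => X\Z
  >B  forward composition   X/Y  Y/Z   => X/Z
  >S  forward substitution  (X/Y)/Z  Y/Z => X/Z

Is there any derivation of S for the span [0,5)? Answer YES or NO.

NO

PP/(S\N) S\N ((N\PP)/PP)/N N PP
CKY chart[0,5] = {N}; S ∉ chart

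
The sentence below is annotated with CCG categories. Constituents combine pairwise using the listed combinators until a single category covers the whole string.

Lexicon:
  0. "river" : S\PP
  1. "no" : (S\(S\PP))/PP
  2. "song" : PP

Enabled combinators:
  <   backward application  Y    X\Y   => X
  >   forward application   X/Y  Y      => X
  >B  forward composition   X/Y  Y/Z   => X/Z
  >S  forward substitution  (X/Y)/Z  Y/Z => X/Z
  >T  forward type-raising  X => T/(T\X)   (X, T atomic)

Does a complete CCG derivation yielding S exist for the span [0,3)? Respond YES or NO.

YES

[0,3] S   <
  [0,1] "river" : S\PP
  [1,3] S\(S\PP)   >
    [1,2] "no" : (S\(S\PP))/PP
    [2,3] "song" : PP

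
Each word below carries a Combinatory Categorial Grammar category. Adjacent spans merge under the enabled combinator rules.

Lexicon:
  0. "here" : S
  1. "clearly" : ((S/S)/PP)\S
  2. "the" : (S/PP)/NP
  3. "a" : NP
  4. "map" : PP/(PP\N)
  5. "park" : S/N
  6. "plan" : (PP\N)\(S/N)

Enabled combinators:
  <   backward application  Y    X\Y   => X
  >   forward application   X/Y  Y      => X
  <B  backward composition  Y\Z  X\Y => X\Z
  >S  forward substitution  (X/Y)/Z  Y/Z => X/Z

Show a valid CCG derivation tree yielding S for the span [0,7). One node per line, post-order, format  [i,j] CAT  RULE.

[0,1] S  lex  "here"
[1,2] ((S/S)/PP)\S  lex  "clearly"
[0,2] (S/S)/PP  <  k=1
[2,3] (S/PP)/NP  lex  "the"
[3,4] NP  lex  "a"
[2,4] S/PP  >  k=3
[0,4] S/PP  >S  k=2
[4,5] PP/(PP\N)  lex  "map"
[5,6] S/N  lex  "park"
[6,7] (PP\N)\(S/N)  lex  "plan"
[5,7] PP\N  <  k=6
[4,7] PP  >  k=5
[0,7] S  >  k=4

[0,7] S   >
  [0,4] S/PP   >S
    [0,2] (S/S)/PP   <
      [0,1] "here" : S
      [1,2] "clearly" : ((S/S)/PP)\S
    [2,4] S/PP   >
      [2,3] "the" : (S/PP)/NP
      [3,4] "a" : NP
  [4,7] PP   >
    [4,5] "map" : PP/(PP\N)
    [5,7] PP\N   <
      [5,6] "park" : S/N
      [6,7] "plan" : (PP\N)\(S/N)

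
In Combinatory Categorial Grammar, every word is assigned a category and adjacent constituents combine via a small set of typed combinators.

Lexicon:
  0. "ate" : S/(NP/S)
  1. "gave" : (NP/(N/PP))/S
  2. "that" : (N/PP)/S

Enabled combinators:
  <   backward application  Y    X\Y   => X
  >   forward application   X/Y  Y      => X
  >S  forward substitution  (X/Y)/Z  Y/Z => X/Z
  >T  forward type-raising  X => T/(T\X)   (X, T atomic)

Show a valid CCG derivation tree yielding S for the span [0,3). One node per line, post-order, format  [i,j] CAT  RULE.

[0,3] S   >
  [0,1] "ate" : S/(NP/S)
  [1,3] NP/S   >S
    [1,2] "gave" : (NP/(N/PP))/S
    [2,3] "that" : (N/PP)/S

[0,1] S/(NP/S)  lex  "ate"
[1,2] (NP/(N/PP))/S  lex  "gave"
[2,3] (N/PP)/S  lex  "that"
[1,3] NP/S  >S  k=2
[0,3] S  >  k=1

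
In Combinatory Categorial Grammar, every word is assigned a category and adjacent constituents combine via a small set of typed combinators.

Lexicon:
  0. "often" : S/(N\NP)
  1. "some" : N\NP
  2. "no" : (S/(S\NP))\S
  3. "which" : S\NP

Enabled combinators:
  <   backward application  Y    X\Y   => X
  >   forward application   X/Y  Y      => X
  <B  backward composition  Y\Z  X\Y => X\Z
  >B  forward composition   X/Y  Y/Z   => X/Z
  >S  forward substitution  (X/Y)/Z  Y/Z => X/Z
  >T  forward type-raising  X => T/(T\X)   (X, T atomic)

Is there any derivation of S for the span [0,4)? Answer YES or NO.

YES

[0,4] S   >
  [0,3] S/(S\NP)   <
    [0,2] S   >
      [0,1] "often" : S/(N\NP)
      [1,2] "some" : N\NP
    [2,3] "no" : (S/(S\NP))\S
  [3,4] "which" : S\NP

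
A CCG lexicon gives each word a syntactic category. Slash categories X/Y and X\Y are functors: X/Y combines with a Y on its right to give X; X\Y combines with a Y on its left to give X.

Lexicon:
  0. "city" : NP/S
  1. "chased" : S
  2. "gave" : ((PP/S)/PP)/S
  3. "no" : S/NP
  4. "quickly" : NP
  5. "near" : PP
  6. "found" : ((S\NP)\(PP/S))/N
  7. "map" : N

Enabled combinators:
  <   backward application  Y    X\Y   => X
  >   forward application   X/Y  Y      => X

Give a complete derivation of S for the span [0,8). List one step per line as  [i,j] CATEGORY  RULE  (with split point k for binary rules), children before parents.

[0,1] NP/S  lex  "city"
[1,2] S  lex  "chased"
[0,2] NP  >  k=1
[2,3] ((PP/S)/PP)/S  lex  "gave"
[3,4] S/NP  lex  "no"
[4,5] NP  lex  "quickly"
[3,5] S  >  k=4
[2,5] (PP/S)/PP  >  k=3
[5,6] PP  lex  "near"
[2,6] PP/S  >  k=5
[6,7] ((S\NP)\(PP/S))/N  lex  "found"
[7,8] N  lex  "map"
[6,8] (S\NP)\(PP/S)  >  k=7
[2,8] S\NP  <  k=6
[0,8] S  <  k=2

[0,8] S   <
  [0,2] NP   >
    [0,1] "city" : NP/S
    [1,2] "chased" : S
  [2,8] S\NP   <
    [2,6] PP/S   >
      [2,5] (PP/S)/PP   >
        [2,3] "gave" : ((PP/S)/PP)/S
        [3,5] S   >
          [3,4] "no" : S/NP
          [4,5] "quickly" : NP
      [5,6] "near" : PP
    [6,8] (S\NP)\(PP/S)   >
      [6,7] "found" : ((S\NP)\(PP/S))/N
      [7,8] "map" : N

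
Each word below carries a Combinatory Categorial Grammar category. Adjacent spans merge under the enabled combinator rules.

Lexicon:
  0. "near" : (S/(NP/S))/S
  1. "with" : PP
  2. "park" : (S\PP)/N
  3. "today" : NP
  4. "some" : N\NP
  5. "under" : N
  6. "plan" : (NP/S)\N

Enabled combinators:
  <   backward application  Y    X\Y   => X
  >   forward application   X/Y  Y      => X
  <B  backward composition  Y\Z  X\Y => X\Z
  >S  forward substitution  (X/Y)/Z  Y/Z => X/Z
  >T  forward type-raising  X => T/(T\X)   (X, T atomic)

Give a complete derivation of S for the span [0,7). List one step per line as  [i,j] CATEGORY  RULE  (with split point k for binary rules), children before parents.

[0,1] (S/(NP/S))/S  lex  "near"
[1,2] PP  lex  "with"
[2,3] (S\PP)/N  lex  "park"
[3,4] NP  lex  "today"
[4,5] N\NP  lex  "some"
[3,5] N  <  k=4
[2,5] S\PP  >  k=3
[1,5] S  <  k=2
[0,5] S/(NP/S)  >  k=1
[5,6] N  lex  "under"
[6,7] (NP/S)\N  lex  "plan"
[5,7] NP/S  <  k=6
[0,7] S  >  k=5

[0,7] S   >
  [0,5] S/(NP/S)   >
    [0,1] "near" : (S/(NP/S))/S
    [1,5] S   <
      [1,2] "with" : PP
      [2,5] S\PP   >
        [2,3] "park" : (S\PP)/N
        [3,5] N   <
          [3,4] "today" : NP
          [4,5] "some" : N\NP
  [5,7] NP/S   <
    [5,6] "under" : N
    [6,7] "plan" : (NP/S)\N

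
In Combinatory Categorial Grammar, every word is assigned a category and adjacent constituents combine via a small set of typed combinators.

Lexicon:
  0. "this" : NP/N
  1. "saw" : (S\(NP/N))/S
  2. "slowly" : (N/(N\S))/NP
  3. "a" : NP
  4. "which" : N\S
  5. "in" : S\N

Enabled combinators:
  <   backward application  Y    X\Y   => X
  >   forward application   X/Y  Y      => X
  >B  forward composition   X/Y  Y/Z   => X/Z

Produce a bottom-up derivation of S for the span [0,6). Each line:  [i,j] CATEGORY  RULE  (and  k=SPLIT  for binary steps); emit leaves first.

[0,1] NP/N  lex  "this"
[1,2] (S\(NP/N))/S  lex  "saw"
[2,3] (N/(N\S))/NP  lex  "slowly"
[3,4] NP  lex  "a"
[2,4] N/(N\S)  >  k=3
[4,5] N\S  lex  "which"
[2,5] N  >  k=4
[5,6] S\N  lex  "in"
[2,6] S  <  k=5
[1,6] S\(NP/N)  >  k=2
[0,6] S  <  k=1

[0,6] S   <
  [0,1] "this" : NP/N
  [1,6] S\(NP/N)   >
    [1,2] "saw" : (S\(NP/N))/S
    [2,6] S   <
      [2,5] N   >
        [2,4] N/(N\S)   >
          [2,3] "slowly" : (N/(N\S))/NP
          [3,4] "a" : NP
        [4,5] "which" : N\S
      [5,6] "in" : S\N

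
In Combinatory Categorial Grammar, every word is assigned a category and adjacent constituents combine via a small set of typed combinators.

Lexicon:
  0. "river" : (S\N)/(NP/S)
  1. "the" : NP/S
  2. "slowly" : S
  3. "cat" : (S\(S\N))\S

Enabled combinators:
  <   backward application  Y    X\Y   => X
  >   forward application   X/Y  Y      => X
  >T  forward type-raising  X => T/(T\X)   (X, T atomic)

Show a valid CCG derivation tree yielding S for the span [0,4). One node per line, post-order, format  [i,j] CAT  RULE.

[0,1] (S\N)/(NP/S)  lex  "river"
[1,2] NP/S  lex  "the"
[0,2] S\N  >  k=1
[2,3] S  lex  "slowly"
[3,4] (S\(S\N))\S  lex  "cat"
[2,4] S\(S\N)  <  k=3
[0,4] S  <  k=2

[0,4] S   <
  [0,2] S\N   >
    [0,1] "river" : (S\N)/(NP/S)
    [1,2] "the" : NP/S
  [2,4] S\(S\N)   <
    [2,3] "slowly" : S
    [3,4] "cat" : (S\(S\N))\S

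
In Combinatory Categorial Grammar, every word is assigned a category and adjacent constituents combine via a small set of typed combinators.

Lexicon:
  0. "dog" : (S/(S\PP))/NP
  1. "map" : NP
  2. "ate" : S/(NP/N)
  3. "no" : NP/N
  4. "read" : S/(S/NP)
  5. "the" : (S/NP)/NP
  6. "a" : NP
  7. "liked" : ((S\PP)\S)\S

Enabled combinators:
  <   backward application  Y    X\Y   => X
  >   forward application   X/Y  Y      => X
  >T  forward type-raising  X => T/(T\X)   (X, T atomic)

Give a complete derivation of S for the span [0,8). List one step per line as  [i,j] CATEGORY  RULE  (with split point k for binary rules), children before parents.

[0,8] S   >
  [0,2] S/(S\PP)   >
    [0,1] "dog" : (S/(S\PP))/NP
    [1,2] "map" : NP
  [2,8] S\PP   <
    [2,4] S   >
      [2,3] "ate" : S/(NP/N)
      [3,4] "no" : NP/N
    [4,8] (S\PP)\S   <
      [4,7] S   >
        [4,5] "read" : S/(S/NP)
        [5,7] S/NP   >
          [5,6] "the" : (S/NP)/NP
          [6,7] "a" : NP
      [7,8] "liked" : ((S\PP)\S)\S

[0,1] (S/(S\PP))/NP  lex  "dog"
[1,2] NP  lex  "map"
[0,2] S/(S\PP)  >  k=1
[2,3] S/(NP/N)  lex  "ate"
[3,4] NP/N  lex  "no"
[2,4] S  >  k=3
[4,5] S/(S/NP)  lex  "read"
[5,6] (S/NP)/NP  lex  "the"
[6,7] NP  lex  "a"
[5,7] S/NP  >  k=6
[4,7] S  >  k=5
[7,8] ((S\PP)\S)\S  lex  "liked"
[4,8] (S\PP)\S  <  k=7
[2,8] S\PP  <  k=4
[0,8] S  >  k=2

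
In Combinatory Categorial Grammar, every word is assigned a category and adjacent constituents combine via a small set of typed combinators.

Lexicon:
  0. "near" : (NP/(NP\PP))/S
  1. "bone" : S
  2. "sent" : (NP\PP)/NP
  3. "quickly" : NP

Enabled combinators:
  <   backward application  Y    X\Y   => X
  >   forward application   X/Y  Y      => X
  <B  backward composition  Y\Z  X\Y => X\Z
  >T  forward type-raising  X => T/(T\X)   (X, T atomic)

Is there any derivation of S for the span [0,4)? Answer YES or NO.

NO

(NP/(NP\PP))/S S (NP\PP)/NP NP
CKY chart[0,4] = {N/(N\NP), NP, NP/(NP\NP), PP/(PP\NP), S/(S\NP)}; S ∉ chart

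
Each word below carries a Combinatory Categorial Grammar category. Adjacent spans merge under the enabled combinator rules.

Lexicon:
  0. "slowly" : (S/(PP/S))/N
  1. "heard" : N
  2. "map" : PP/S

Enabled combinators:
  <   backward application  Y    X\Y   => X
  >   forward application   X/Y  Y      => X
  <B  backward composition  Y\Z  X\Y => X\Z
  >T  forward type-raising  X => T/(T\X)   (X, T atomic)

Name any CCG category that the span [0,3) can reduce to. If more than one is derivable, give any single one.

S

[0,3] S   >
  [0,2] S/(PP/S)   >
    [0,1] "slowly" : (S/(PP/S))/N
    [1,2] "heard" : N
  [2,3] "map" : PP/S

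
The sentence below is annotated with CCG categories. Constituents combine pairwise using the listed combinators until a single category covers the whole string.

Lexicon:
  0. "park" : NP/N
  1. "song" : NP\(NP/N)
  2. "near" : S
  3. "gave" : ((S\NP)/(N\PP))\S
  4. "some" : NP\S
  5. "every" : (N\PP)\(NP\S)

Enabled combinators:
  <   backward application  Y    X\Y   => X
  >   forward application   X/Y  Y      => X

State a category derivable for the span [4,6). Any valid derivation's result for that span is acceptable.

N\PP

[0,6] S   <
  [0,2] NP   <
    [0,1] "park" : NP/N
    [1,2] "song" : NP\(NP/N)
  [2,6] S\NP   >
    [2,4] (S\NP)/(N\PP)   <
      [2,3] "near" : S
      [3,4] "gave" : ((S\NP)/(N\PP))\S
    [4,6] N\PP   <
      [4,5] "some" : NP\S
      [5,6] "every" : (N\PP)\(NP\S)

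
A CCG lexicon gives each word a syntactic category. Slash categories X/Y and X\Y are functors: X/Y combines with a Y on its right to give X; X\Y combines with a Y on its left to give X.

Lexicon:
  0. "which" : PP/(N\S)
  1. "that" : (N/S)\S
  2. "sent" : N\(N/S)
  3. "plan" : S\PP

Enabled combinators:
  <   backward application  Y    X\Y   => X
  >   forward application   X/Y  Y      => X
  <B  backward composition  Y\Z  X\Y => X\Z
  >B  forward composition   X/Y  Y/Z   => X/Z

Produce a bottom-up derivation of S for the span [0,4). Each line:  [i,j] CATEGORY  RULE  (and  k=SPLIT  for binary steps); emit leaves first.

[0,1] PP/(N\S)  lex  "which"
[1,2] (N/S)\S  lex  "that"
[2,3] N\(N/S)  lex  "sent"
[1,3] N\S  <B  k=2
[0,3] PP  >  k=1
[3,4] S\PP  lex  "plan"
[0,4] S  <  k=3

[0,4] S   <
  [0,3] PP   >
    [0,1] "which" : PP/(N\S)
    [1,3] N\S   <B
      [1,2] "that" : (N/S)\S
      [2,3] "sent" : N\(N/S)
  [3,4] "plan" : S\PP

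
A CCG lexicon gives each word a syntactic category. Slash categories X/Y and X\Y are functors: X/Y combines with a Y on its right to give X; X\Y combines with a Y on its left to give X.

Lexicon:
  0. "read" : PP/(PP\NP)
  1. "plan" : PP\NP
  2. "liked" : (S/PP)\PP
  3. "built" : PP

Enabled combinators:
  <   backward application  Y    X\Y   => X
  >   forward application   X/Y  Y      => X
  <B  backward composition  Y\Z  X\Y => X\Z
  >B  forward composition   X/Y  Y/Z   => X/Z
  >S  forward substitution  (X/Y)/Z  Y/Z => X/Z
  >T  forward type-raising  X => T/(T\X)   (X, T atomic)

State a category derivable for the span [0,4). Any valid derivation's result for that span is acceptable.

[0,4] S   >
  [0,3] S/PP   <
    [0,2] PP   >
      [0,1] "read" : PP/(PP\NP)
      [1,2] "plan" : PP\NP
    [2,3] "liked" : (S/PP)\PP
  [3,4] "built" : PP

S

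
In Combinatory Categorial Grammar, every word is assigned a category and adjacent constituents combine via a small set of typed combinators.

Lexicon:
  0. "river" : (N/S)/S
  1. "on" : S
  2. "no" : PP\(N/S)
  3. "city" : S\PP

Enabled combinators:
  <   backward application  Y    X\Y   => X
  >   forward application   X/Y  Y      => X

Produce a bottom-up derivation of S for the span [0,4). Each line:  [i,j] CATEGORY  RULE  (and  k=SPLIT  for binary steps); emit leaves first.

[0,4] S   <
  [0,3] PP   <
    [0,2] N/S   >
      [0,1] "river" : (N/S)/S
      [1,2] "on" : S
    [2,3] "no" : PP\(N/S)
  [3,4] "city" : S\PP

[0,1] (N/S)/S  lex  "river"
[1,2] S  lex  "on"
[0,2] N/S  >  k=1
[2,3] PP\(N/S)  lex  "no"
[0,3] PP  <  k=2
[3,4] S\PP  lex  "city"
[0,4] S  <  k=3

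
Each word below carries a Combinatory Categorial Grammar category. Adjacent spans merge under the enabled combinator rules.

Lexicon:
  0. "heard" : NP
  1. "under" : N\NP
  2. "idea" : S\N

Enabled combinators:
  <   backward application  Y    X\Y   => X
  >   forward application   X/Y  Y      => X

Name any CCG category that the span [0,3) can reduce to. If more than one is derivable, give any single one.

[0,3] S   <
  [0,2] N   <
    [0,1] "heard" : NP
    [1,2] "under" : N\NP
  [2,3] "idea" : S\N

S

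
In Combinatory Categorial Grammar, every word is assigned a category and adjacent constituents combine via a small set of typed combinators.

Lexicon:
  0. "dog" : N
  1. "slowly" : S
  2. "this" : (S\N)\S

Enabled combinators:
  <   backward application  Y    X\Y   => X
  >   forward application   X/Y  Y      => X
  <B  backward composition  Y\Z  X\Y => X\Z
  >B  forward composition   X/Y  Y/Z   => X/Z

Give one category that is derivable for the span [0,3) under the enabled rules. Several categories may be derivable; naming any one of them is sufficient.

[0,3] S   <
  [0,1] "dog" : N
  [1,3] S\N   <
    [1,2] "slowly" : S
    [2,3] "this" : (S\N)\S

S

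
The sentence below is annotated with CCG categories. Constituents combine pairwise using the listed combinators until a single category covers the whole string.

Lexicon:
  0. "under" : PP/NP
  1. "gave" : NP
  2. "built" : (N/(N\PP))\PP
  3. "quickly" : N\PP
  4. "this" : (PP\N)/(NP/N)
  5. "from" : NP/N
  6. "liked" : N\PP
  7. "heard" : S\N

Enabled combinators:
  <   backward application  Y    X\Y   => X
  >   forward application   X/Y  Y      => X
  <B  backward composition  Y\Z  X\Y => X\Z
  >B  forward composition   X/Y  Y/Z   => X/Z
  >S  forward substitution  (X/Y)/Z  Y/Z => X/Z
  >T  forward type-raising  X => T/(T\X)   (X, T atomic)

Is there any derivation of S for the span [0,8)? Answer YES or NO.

[0,8] S   <
  [0,4] N   >
    [0,3] N/(N\PP)   <
      [0,2] PP   >
        [0,1] "under" : PP/NP
        [1,2] "gave" : NP
      [2,3] "built" : (N/(N\PP))\PP
    [3,4] "quickly" : N\PP
  [4,8] S\N   <B
    [4,6] PP\N   >
      [4,5] "this" : (PP\N)/(NP/N)
      [5,6] "from" : NP/N
    [6,8] S\PP   <B
      [6,7] "liked" : N\PP
      [7,8] "heard" : S\N

YES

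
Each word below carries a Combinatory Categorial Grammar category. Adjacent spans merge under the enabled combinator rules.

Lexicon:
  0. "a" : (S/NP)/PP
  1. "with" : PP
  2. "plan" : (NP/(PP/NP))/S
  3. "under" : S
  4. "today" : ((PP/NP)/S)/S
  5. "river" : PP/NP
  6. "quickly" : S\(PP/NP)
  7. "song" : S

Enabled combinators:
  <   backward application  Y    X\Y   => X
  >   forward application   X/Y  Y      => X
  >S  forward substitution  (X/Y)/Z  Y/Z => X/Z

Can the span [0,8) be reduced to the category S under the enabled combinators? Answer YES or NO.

[0,8] S   >
  [0,2] S/NP   >
    [0,1] "a" : (S/NP)/PP
    [1,2] "with" : PP
  [2,8] NP   >
    [2,4] NP/(PP/NP)   >
      [2,3] "plan" : (NP/(PP/NP))/S
      [3,4] "under" : S
    [4,8] PP/NP   >
      [4,7] (PP/NP)/S   >
        [4,5] "today" : ((PP/NP)/S)/S
        [5,7] S   <
          [5,6] "river" : PP/NP
          [6,7] "quickly" : S\(PP/NP)
      [7,8] "song" : S

YES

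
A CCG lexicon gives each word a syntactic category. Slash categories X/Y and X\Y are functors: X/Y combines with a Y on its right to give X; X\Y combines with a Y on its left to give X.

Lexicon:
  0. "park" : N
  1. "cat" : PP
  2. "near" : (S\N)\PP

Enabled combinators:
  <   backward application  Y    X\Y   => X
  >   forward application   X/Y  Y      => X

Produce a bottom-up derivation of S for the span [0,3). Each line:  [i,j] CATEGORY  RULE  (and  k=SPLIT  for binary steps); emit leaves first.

[0,1] N  lex  "park"
[1,2] PP  lex  "cat"
[2,3] (S\N)\PP  lex  "near"
[1,3] S\N  <  k=2
[0,3] S  <  k=1

[0,3] S   <
  [0,1] "park" : N
  [1,3] S\N   <
    [1,2] "cat" : PP
    [2,3] "near" : (S\N)\PP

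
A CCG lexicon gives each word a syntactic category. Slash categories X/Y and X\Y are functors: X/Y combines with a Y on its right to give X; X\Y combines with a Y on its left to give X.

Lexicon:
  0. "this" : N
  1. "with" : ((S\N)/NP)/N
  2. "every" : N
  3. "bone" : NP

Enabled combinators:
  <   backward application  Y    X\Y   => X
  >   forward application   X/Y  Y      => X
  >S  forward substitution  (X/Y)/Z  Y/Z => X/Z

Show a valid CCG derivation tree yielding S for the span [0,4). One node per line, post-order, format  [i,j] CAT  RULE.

[0,1] N  lex  "this"
[1,2] ((S\N)/NP)/N  lex  "with"
[2,3] N  lex  "every"
[1,3] (S\N)/NP  >  k=2
[3,4] NP  lex  "bone"
[1,4] S\N  >  k=3
[0,4] S  <  k=1

[0,4] S   <
  [0,1] "this" : N
  [1,4] S\N   >
    [1,3] (S\N)/NP   >
      [1,2] "with" : ((S\N)/NP)/N
      [2,3] "every" : N
    [3,4] "bone" : NP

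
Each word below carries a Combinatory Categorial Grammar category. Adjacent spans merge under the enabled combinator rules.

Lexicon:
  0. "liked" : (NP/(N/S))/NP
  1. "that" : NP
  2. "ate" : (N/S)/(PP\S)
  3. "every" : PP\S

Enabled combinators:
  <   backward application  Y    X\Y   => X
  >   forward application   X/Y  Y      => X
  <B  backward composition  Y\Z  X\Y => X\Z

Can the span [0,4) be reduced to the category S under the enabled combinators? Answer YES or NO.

(NP/(N/S))/NP NP (N/S)/(PP\S) PP\S
CKY chart[0,4] = {NP}; S ∉ chart

NO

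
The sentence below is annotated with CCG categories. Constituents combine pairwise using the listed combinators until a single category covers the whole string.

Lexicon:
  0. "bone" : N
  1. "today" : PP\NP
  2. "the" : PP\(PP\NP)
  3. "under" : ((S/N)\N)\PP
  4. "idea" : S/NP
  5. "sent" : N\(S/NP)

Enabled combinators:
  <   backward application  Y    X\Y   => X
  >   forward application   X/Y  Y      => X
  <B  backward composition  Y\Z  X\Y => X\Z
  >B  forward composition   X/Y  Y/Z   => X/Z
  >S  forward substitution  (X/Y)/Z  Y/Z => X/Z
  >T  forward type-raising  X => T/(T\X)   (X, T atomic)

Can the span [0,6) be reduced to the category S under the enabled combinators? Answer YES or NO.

[0,6] S   >
  [0,4] S/N   <
    [0,1] "bone" : N
    [1,4] (S/N)\N   <
      [1,3] PP   <
        [1,2] "today" : PP\NP
        [2,3] "the" : PP\(PP\NP)
      [3,4] "under" : ((S/N)\N)\PP
  [4,6] N   <
    [4,5] "idea" : S/NP
    [5,6] "sent" : N\(S/NP)

YES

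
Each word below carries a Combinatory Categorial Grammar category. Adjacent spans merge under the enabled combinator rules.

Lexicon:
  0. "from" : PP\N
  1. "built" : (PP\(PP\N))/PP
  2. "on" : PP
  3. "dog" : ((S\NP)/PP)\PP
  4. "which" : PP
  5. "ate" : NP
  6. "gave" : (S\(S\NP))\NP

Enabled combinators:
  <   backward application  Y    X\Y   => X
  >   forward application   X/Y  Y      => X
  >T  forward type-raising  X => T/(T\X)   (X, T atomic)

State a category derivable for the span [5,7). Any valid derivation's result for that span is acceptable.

S\(S\NP)

[0,7] S   <
  [0,5] S\NP   >
    [0,4] (S\NP)/PP   <
      [0,3] PP   <
        [0,1] "from" : PP\N
        [1,3] PP\(PP\N)   >
          [1,2] "built" : (PP\(PP\N))/PP
          [2,3] "on" : PP
      [3,4] "dog" : ((S\NP)/PP)\PP
    [4,5] "which" : PP
  [5,7] S\(S\NP)   <
    [5,6] "ate" : NP
    [6,7] "gave" : (S\(S\NP))\NP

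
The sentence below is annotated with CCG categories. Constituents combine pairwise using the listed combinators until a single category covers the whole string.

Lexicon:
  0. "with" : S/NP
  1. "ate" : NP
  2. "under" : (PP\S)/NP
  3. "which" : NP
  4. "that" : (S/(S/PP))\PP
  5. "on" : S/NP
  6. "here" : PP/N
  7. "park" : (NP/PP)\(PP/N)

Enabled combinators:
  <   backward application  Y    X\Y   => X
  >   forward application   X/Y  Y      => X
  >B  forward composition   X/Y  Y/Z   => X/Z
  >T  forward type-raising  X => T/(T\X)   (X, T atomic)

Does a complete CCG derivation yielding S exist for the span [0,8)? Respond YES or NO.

[0,8] S   >
  [0,5] S/(S/PP)   <
    [0,4] PP   <
      [0,2] S   >
        [0,1] "with" : S/NP
        [1,2] "ate" : NP
      [2,4] PP\S   >
        [2,3] "under" : (PP\S)/NP
        [3,4] "which" : NP
    [4,5] "that" : (S/(S/PP))\PP
  [5,8] S/PP   >B
    [5,6] "on" : S/NP
    [6,8] NP/PP   <
      [6,7] "here" : PP/N
      [7,8] "park" : (NP/PP)\(PP/N)

YES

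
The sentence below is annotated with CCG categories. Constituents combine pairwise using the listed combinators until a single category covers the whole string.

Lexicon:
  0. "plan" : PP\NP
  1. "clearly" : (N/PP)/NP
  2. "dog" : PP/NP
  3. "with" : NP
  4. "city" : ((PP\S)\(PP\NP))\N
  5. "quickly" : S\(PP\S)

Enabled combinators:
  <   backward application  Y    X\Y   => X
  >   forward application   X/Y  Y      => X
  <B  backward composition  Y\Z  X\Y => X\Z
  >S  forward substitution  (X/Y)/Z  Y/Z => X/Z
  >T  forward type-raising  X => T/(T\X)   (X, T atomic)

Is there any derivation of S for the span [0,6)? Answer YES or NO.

YES

[0,6] S   <
  [0,5] PP\S   <
    [0,1] "plan" : PP\NP
    [1,5] (PP\S)\(PP\NP)   <
      [1,4] N   >
        [1,3] N/NP   >S
          [1,2] "clearly" : (N/PP)/NP
          [2,3] "dog" : PP/NP
        [3,4] "with" : NP
      [4,5] "city" : ((PP\S)\(PP\NP))\N
  [5,6] "quickly" : S\(PP\S)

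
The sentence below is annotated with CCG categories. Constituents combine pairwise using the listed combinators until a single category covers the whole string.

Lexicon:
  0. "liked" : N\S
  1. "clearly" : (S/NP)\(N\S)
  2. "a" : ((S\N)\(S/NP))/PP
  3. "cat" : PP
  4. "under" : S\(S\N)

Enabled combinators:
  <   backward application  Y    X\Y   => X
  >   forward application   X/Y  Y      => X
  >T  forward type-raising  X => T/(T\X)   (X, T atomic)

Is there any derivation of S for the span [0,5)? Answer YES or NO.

[0,5] S   <
  [0,4] S\N   <
    [0,2] S/NP   <
      [0,1] "liked" : N\S
      [1,2] "clearly" : (S/NP)\(N\S)
    [2,4] (S\N)\(S/NP)   >
      [2,3] "a" : ((S\N)\(S/NP))/PP
      [3,4] "cat" : PP
  [4,5] "under" : S\(S\N)

YES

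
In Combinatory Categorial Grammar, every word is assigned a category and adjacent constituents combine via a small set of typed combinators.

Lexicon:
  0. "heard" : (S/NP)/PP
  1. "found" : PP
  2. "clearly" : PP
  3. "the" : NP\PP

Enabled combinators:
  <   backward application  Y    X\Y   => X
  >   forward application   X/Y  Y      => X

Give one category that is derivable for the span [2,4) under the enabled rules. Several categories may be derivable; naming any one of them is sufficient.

[0,4] S   >
  [0,2] S/NP   >
    [0,1] "heard" : (S/NP)/PP
    [1,2] "found" : PP
  [2,4] NP   <
    [2,3] "clearly" : PP
    [3,4] "the" : NP\PP

NP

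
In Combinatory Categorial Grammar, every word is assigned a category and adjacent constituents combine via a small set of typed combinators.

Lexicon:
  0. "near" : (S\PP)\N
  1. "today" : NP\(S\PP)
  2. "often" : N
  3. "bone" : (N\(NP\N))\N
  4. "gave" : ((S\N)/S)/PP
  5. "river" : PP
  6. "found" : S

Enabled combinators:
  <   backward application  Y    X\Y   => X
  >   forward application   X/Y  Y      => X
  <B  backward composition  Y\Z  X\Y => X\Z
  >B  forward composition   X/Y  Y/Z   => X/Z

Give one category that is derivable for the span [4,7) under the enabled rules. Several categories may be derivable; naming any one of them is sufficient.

[0,7] S   <
  [0,4] N   <
    [0,2] NP\N   <B
      [0,1] "near" : (S\PP)\N
      [1,2] "today" : NP\(S\PP)
    [2,4] N\(NP\N)   <
      [2,3] "often" : N
      [3,4] "bone" : (N\(NP\N))\N
  [4,7] S\N   >
    [4,6] (S\N)/S   >
      [4,5] "gave" : ((S\N)/S)/PP
      [5,6] "river" : PP
    [6,7] "found" : S

S\N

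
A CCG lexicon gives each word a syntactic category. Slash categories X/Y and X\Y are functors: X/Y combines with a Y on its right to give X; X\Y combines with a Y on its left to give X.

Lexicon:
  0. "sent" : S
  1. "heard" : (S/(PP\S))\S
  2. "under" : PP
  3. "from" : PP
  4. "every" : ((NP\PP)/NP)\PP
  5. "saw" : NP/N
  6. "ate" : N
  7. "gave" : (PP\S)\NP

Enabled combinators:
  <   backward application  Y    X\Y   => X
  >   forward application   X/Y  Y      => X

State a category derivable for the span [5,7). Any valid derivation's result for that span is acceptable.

NP

[0,8] S   >
  [0,2] S/(PP\S)   <
    [0,1] "sent" : S
    [1,2] "heard" : (S/(PP\S))\S
  [2,8] PP\S   <
    [2,7] NP   <
      [2,3] "under" : PP
      [3,7] NP\PP   >
        [3,5] (NP\PP)/NP   <
          [3,4] "from" : PP
          [4,5] "every" : ((NP\PP)/NP)\PP
        [5,7] NP   >
          [5,6] "saw" : NP/N
          [6,7] "ate" : N
    [7,8] "gave" : (PP\S)\NP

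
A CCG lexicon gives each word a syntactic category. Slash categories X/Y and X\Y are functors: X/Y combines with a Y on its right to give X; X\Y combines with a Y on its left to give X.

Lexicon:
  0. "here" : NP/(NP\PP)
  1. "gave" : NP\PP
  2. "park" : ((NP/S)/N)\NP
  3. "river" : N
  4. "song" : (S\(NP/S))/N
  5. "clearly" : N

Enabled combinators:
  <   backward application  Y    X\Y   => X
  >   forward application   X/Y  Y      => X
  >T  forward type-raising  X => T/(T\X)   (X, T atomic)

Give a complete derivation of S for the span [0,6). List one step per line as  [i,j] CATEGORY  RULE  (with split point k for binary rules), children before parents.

[0,6] S   <
  [0,4] NP/S   >
    [0,3] (NP/S)/N   <
      [0,2] NP   >
        [0,1] "here" : NP/(NP\PP)
        [1,2] "gave" : NP\PP
      [2,3] "park" : ((NP/S)/N)\NP
    [3,4] "river" : N
  [4,6] S\(NP/S)   >
    [4,5] "song" : (S\(NP/S))/N
    [5,6] "clearly" : N

[0,1] NP/(NP\PP)  lex  "here"
[1,2] NP\PP  lex  "gave"
[0,2] NP  >  k=1
[2,3] ((NP/S)/N)\NP  lex  "park"
[0,3] (NP/S)/N  <  k=2
[3,4] N  lex  "river"
[0,4] NP/S  >  k=3
[4,5] (S\(NP/S))/N  lex  "song"
[5,6] N  lex  "clearly"
[4,6] S\(NP/S)  >  k=5
[0,6] S  <  k=4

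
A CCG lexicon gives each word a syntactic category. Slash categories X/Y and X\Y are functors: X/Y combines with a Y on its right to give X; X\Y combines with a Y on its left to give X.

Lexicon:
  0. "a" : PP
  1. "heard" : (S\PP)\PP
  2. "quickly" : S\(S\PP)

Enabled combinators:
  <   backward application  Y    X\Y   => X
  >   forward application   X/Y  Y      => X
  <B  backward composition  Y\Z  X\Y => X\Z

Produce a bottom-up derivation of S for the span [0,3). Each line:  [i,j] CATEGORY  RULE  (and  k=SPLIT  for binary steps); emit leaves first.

[0,1] PP  lex  "a"
[1,2] (S\PP)\PP  lex  "heard"
[0,2] S\PP  <  k=1
[2,3] S\(S\PP)  lex  "quickly"
[0,3] S  <  k=2

[0,3] S   <
  [0,2] S\PP   <
    [0,1] "a" : PP
    [1,2] "heard" : (S\PP)\PP
  [2,3] "quickly" : S\(S\PP)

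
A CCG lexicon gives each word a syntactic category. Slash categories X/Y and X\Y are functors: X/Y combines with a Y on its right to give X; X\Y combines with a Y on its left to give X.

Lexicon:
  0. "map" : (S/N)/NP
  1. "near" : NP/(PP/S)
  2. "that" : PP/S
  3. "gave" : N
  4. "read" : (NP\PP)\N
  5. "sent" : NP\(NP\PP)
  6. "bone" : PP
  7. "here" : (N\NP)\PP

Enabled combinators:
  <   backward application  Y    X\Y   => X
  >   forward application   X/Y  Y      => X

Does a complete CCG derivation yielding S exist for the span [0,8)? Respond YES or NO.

[0,8] S   >
  [0,3] S/N   >
    [0,1] "map" : (S/N)/NP
    [1,3] NP   >
      [1,2] "near" : NP/(PP/S)
      [2,3] "that" : PP/S
  [3,8] N   <
    [3,6] NP   <
      [3,5] NP\PP   <
        [3,4] "gave" : N
        [4,5] "read" : (NP\PP)\N
      [5,6] "sent" : NP\(NP\PP)
    [6,8] N\NP   <
      [6,7] "bone" : PP
      [7,8] "here" : (N\NP)\PP

YES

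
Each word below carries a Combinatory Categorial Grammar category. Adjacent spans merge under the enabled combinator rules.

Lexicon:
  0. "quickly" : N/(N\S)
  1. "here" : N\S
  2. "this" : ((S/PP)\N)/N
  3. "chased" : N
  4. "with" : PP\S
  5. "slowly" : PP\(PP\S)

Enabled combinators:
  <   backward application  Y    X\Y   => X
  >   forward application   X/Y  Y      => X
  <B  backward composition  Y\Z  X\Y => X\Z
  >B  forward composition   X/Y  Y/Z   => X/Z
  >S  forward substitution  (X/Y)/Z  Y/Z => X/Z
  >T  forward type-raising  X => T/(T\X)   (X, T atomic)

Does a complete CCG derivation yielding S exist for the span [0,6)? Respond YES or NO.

YES

[0,6] S   >
  [0,4] S/PP   <
    [0,2] N   >
      [0,1] "quickly" : N/(N\S)
      [1,2] "here" : N\S
    [2,4] (S/PP)\N   >
      [2,3] "this" : ((S/PP)\N)/N
      [3,4] "chased" : N
  [4,6] PP   <
    [4,5] "with" : PP\S
    [5,6] "slowly" : PP\(PP\S)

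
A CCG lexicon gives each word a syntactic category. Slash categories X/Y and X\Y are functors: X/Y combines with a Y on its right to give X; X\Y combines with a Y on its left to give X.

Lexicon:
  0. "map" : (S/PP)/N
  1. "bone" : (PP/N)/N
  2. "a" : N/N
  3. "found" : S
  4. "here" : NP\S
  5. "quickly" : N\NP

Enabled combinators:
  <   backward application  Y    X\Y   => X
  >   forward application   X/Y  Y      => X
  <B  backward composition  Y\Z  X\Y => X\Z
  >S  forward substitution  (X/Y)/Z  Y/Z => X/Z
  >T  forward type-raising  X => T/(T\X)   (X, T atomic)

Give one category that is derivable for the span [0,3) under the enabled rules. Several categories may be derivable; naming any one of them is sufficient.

S/N

[0,6] S   >
  [0,3] S/N   >S
    [0,1] "map" : (S/PP)/N
    [1,3] PP/N   >S
      [1,2] "bone" : (PP/N)/N
      [2,3] "a" : N/N
  [3,6] N   <
    [3,4] "found" : S
    [4,6] N\S   <B
      [4,5] "here" : NP\S
      [5,6] "quickly" : N\NP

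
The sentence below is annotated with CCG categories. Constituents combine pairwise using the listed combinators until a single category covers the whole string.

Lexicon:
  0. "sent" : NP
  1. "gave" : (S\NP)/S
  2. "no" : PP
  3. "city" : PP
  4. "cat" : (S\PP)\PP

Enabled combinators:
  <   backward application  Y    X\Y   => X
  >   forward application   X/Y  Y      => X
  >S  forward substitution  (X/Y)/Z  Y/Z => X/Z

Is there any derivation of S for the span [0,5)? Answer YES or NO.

[0,5] S   <
  [0,1] "sent" : NP
  [1,5] S\NP   >
    [1,2] "gave" : (S\NP)/S
    [2,5] S   <
      [2,3] "no" : PP
      [3,5] S\PP   <
        [3,4] "city" : PP
        [4,5] "cat" : (S\PP)\PP

YES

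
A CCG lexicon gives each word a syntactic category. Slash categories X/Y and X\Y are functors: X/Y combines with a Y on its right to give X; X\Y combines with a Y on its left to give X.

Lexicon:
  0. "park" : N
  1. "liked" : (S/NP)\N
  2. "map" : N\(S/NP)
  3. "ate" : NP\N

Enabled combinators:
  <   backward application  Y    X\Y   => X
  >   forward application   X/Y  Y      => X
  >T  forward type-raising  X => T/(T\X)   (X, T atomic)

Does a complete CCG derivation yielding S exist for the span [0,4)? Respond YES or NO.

N (S/NP)\N N\(S/NP) NP\N
CKY chart[0,4] = {N/(N\NP), NP, NP/(NP\NP), PP/(PP\NP), S/(S\NP)}; S ∉ chart

NO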